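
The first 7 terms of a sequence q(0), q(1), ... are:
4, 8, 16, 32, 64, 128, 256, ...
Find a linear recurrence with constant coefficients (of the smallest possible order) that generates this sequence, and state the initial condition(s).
Look for the lowest-order linear relation among consecutive terms.
Observation: each term is 2× the previous.
Check at n=2: 2·8 = 16. ✓

q(n) = 2 × q(n-1), q(0) = 4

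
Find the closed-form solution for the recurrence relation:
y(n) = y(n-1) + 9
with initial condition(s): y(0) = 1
Recurrence: y(n) = y(n-1) + 9, initial: y(0) = 1.
Each step adds 9, so y(n) = y(0) + 9n = 9n + 1.

y(n) = 9n + 1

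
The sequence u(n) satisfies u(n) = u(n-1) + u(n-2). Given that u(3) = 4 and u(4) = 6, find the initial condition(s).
Work backwards using u(k) = u(k+2) - u(k+1):
u(2) = u(4) - u(3) = 6 - 4 = 2
u(1) = u(3) - u(2) = 4 - 2 = 2
u(0) = u(2) - u(1) = 2 - 2 = 0

u(0) = 0, u(1) = 2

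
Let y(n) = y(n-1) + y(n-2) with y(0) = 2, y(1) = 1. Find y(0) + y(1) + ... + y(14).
Computing the sequence terms: 2, 1, 3, 4, 7, 11, 18, 29, 47, 76, 123, 199, 322, 521, 843
Adding these values together:

2206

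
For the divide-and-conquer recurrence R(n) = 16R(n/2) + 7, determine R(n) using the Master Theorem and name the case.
Master Theorem template: R(n) = a·R(n/b) + f(n).
Here: a=16, b=2, f(n)=7
Compute log_b(a) = log_2(16) = 4.
f(n) = 7 = O(n^(4-ε)) with ε = 4. Case 1: R(n) = Θ(n^log_b(a)) = Θ(n^4).

Case 1: R(n) = Θ(n^4)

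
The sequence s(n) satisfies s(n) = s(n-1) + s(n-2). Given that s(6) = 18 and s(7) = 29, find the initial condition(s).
Work backwards using s(k) = s(k+2) - s(k+1):
s(5) = s(7) - s(6) = 29 - 18 = 11
s(4) = s(6) - s(5) = 18 - 11 = 7
s(3) = s(5) - s(4) = 11 - 7 = 4
s(2) = s(4) - s(3) = 7 - 4 = 3
s(1) = s(3) - s(2) = 4 - 3 = 1
s(0) = s(2) - s(1) = 3 - 1 = 2

s(0) = 2, s(1) = 1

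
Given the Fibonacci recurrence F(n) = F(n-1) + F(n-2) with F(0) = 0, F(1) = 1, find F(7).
Computing the sequence terms:
0, 1, 1, 2, 3, 5, 8, 13

13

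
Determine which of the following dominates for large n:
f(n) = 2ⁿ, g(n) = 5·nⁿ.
Comparing growth rates:
Growth-rate hierarchy: log n ≺ any polynomial ≺ any exponential cⁿ (c>1) ≺ n! ≺ nⁿ.
super-exponential nⁿ dominates exponential base 2 asymptotically.

g(n) grows faster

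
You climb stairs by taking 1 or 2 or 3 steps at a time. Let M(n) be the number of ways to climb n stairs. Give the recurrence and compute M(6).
Condition on the size of the last step (1 to 3): before it there were n-1, …, n-3 stairs climbed, and these cases are disjoint, so M(n) = M(n-1) + M(n-2) + M(n-3) (order-3 linear recurrence).
Initial conditions by direct count (compositions of i into parts ≤ 3): M(1) = 1; M(2) = 2; M(3) = 4.
Iterating the recurrence: M(4) = 7, M(5) = 13, M(6) = 24.

M(n) = M(n-1) + M(n-2) + M(n-3), M(1) = 1, M(2) = 2, M(3) = 4; M(6) = 24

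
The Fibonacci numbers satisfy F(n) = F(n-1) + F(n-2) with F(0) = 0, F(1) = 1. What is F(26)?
Computing the sequence terms:
0, 1, 1, 2, 3, 5, 8, 13, 21, 34, 55, 89, 144, 233, 377, 610, 987, 1597, 2584, 4181, 6765, 10946, 17711, 28657, 46368, 75025, 121393

121393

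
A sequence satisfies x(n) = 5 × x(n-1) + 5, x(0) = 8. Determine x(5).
Computing step by step:
x(0) = 8
x(1) = 5 × 8 + 5 = 45
x(2) = 5 × 45 + 5 = 230
x(3) = 5 × 230 + 5 = 1155
x(4) = 5 × 1155 + 5 = 5780
x(5) = 5 × 5780 + 5 = 28905

28905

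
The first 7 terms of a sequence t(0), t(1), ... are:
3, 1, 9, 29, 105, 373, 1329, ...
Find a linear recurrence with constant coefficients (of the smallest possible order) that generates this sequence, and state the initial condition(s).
Look for the lowest-order linear relation among consecutive terms.
Observation: t(n) - 3·t(n-1) - (2)·t(n-2) = 0 holds for the shown terms, and no order-1 relation t(n) = α·t(n-1) + β fits.
Check at n=3: 3·9 + (2)·1 = 29. ✓

t(n) = 3t(n-1) + 2t(n-2), t(0) = 3, t(1) = 1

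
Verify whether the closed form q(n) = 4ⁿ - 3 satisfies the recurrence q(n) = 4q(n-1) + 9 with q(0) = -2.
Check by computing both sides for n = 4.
From the recurrence with q(0) = -2:
  q(0) = -2, q(1) = 1, q(2) = 13, q(3) = 61, q(4) = 253
  so the recurrence gives q(4) = 253.
From the proposed closed form q(n) = 4ⁿ - 3:
  q(4) = 253.
Both sides give 253 at n = 4, and the initial condition(s) match, so the closed form is consistent.

Yes, the closed form is correct.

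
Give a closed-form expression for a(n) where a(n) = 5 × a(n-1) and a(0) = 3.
Recurrence: a(n) = 5 × a(n-1), initial: a(0) = 3.
Each term is 5 times the previous, so this is geometric with ratio 5. After n steps: a(n) = a(0)·5ⁿ = 3·5ⁿ.

a(n) = 3·5ⁿ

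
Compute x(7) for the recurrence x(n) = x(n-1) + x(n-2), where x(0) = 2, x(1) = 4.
Computing the sequence terms:
2, 4, 6, 10, 16, 26, 42, 68

68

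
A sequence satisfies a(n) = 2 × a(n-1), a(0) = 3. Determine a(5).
Computing step by step:
a(0) = 3
a(1) = 2 × 3 = 6
a(2) = 2 × 6 = 12
a(3) = 2 × 12 = 24
a(4) = 2 × 24 = 48
a(5) = 2 × 48 = 96

96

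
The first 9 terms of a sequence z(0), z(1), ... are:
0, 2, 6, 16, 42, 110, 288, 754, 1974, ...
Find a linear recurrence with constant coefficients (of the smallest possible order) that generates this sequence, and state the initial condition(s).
Look for the lowest-order linear relation among consecutive terms.
Observation: z(n) - 3·z(n-1) - (-1)·z(n-2) = 0 holds for the shown terms, and no order-1 relation z(n) = α·z(n-1) + β fits.
Check at n=3: 3·6 + (-1)·2 = 16. ✓

z(n) = 3z(n-1) - z(n-2), z(0) = 0, z(1) = 2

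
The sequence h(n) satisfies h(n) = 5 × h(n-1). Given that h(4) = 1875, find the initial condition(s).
In general h(n) = 5ⁿ · h(0). At n = 4: h(0) = h(4) / 5^4 = 1875 / 625 = 3.

h(0) = 3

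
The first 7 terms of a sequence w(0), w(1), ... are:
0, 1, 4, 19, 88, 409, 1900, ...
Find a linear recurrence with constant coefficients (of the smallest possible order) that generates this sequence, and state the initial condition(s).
Look for the lowest-order linear relation among consecutive terms.
Observation: w(n) - 4·w(n-1) - (3)·w(n-2) = 0 holds for the shown terms, and no order-1 relation w(n) = α·w(n-1) + β fits.
Check at n=3: 4·4 + (3)·1 = 19. ✓

w(n) = 4w(n-1) + 3w(n-2), w(0) = 0, w(1) = 1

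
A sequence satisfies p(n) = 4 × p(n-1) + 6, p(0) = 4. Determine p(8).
Computing step by step:
p(0) = 4
p(1) = 4 × 4 + 6 = 22
p(2) = 4 × 22 + 6 = 94
p(3) = 4 × 94 + 6 = 382
p(4) = 4 × 382 + 6 = 1534
p(5) = 4 × 1534 + 6 = 6142
p(6) = 4 × 6142 + 6 = 24574
p(7) = 4 × 24574 + 6 = 98302
p(8) = 4 × 98302 + 6 = 393214

393214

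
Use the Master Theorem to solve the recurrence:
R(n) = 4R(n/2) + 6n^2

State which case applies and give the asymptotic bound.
Master Theorem template: R(n) = a·R(n/b) + f(n).
Here: a=4, b=2, f(n)=6n^2
Compute log_b(a) = log_2(4) = 2.
f(n) = 6n^2 = Θ(n^2). Case 2: R(n) = Θ(n^2 log n).

Case 2: R(n) = Θ(n^2 log n)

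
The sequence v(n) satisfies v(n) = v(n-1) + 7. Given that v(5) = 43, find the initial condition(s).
v(5) = v(0) + 5·7, so v(0) = 43 - 35 = 8.

v(0) = 8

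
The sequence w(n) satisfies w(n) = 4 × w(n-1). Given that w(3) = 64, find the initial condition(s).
In general w(n) = 4ⁿ · w(0). At n = 3: w(0) = w(3) / 4^3 = 64 / 64 = 1.

w(0) = 1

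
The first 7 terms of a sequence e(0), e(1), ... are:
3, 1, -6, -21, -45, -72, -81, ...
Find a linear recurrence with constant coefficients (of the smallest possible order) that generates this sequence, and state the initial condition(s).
Look for the lowest-order linear relation among consecutive terms.
Observation: e(n) - 3·e(n-1) - (-3)·e(n-2) = 0 holds for the shown terms, and no order-1 relation e(n) = α·e(n-1) + β fits.
Check at n=3: 3·-6 + (-3)·1 = -21. ✓

e(n) = 3e(n-1) - 3e(n-2), e(0) = 3, e(1) = 1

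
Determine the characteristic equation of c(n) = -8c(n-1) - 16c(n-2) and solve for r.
Substitute c(n) = rⁿ and divide through by rⁿ⁻²: r² + 8r + 16 = 0
Factor: (r + 4)² = 0, so r = -4 (double root).
General solution: c(n) = (A + Bn)·(-4)ⁿ

Characteristic: r² + 8r + 16 = 0, Roots: r = -4 (double root)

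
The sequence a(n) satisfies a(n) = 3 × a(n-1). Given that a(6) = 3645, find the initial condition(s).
In general a(n) = 3ⁿ · a(0). At n = 6: a(0) = a(6) / 3^6 = 3645 / 729 = 5.

a(0) = 5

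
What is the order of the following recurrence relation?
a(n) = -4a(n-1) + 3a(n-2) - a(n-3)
The order is the largest lag k for which a(n-k) appears. Here the deepest term is a(n-3), so the order is 3.

Order 3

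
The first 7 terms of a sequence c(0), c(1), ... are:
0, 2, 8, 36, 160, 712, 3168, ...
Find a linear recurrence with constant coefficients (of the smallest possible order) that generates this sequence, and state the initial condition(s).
Look for the lowest-order linear relation among consecutive terms.
Observation: c(n) - 4·c(n-1) - (2)·c(n-2) = 0 holds for the shown terms, and no order-1 relation c(n) = α·c(n-1) + β fits.
Check at n=3: 4·8 + (2)·2 = 36. ✓

c(n) = 4c(n-1) + 2c(n-2), c(0) = 0, c(1) = 2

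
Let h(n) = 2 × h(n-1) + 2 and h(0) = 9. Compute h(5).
Computing step by step:
h(0) = 9
h(1) = 2 × 9 + 2 = 20
h(2) = 2 × 20 + 2 = 42
h(3) = 2 × 42 + 2 = 86
h(4) = 2 × 86 + 2 = 174
h(5) = 2 × 174 + 2 = 350

350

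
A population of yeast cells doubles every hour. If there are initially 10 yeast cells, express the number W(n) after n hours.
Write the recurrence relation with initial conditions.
Each hour multiplies the count by 2, so the count after n hours depends only on the count after n-1 hours: W(n) = 2 × W(n-1). The starting count gives W(0) = 10.
Unrolling n times gives the closed form W(n) = 10 × 2ⁿ.

W(n) = 2 × W(n-1), W(0) = 10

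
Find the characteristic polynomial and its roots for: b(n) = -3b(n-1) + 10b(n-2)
Substitute b(n) = rⁿ and divide through by rⁿ⁻²: r² + 3r - 10 = 0
Factor: (r + 5)(r - 2) = 0, so r = -5, 2.
General solution: b(n) = A·(-5)ⁿ + B·2ⁿ

Characteristic: r² + 3r - 10 = 0, Roots: r = -5, 2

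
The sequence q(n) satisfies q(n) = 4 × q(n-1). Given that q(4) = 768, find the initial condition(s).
In general q(n) = 4ⁿ · q(0). At n = 4: q(0) = q(4) / 4^4 = 768 / 256 = 3.

q(0) = 3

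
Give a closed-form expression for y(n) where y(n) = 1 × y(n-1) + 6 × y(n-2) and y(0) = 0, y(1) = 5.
Recurrence: y(n) = 1 × y(n-1) + 6 × y(n-2), initial: y(0) = 0, y(1) = 5.
Characteristic equation: r² - 1r - 6 = 0, which factors as (r - 3)(r + 2) = 0, so r = 3, -2. General solution y(n) = A·3ⁿ + B·(-2)ⁿ. From y(0) = 0: A + B = 0. From y(1) = 5: 3A - 2B = 5. Solving gives A = 1, B = -1.

y(n) = 3ⁿ - (-2)ⁿ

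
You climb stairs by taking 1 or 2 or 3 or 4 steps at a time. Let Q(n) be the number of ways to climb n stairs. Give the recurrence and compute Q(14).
Condition on the size of the last step (1 to 4): before it there were n-1, …, n-4 stairs climbed, and these cases are disjoint, so Q(n) = Q(n-1) + Q(n-2) + Q(n-3) + Q(n-4) (order-4 linear recurrence).
Initial conditions by direct count (compositions of i into parts ≤ 4): Q(1) = 1; Q(2) = 2; Q(3) = 4; Q(4) = 8.
Iterating the recurrence: Q(5) = 15, Q(6) = 29, Q(7) = 56, Q(8) = 108, Q(9) = 208, Q(10) = 401, Q(11) = 773, Q(12) = 1490, Q(13) = 2872, Q(14) = 5536.

Q(n) = Q(n-1) + Q(n-2) + Q(n-3) + Q(n-4), Q(1) = 1, Q(2) = 2, Q(3) = 4, Q(4) = 8; Q(14) = 5536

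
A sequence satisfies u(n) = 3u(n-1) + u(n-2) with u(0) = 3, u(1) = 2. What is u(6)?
Computing the sequence terms:
3, 2, 9, 29, 96, 317, 1047

1047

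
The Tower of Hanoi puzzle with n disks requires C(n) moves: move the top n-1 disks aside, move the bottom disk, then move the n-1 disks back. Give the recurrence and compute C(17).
Moving n disks = move the top n-1 disks aside (C(n-1) moves) + move the largest disk (1 move) + move the n-1 disks back on top (C(n-1) moves), so C(n) = 2C(n-1) + 1, with C(1) = 1 (a single disk takes one move).
First terms: 1, 3, 7, 15, 31, 63, … — each is one less than a power of 2. Indeed C(n) + 1 = 2(C(n-1) + 1) with C(1) + 1 = 2, so C(n) + 1 = 2ⁿ and C(n) = 2ⁿ - 1.
Hence C(17) = 2^17 - 1 = 131072 - 1 = 131071.

C(n) = 2C(n-1) + 1, C(1) = 1; C(17) = 131071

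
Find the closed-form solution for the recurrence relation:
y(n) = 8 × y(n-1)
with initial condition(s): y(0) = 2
Recurrence: y(n) = 8 × y(n-1), initial: y(0) = 2.
Each term is 8 times the previous, so this is geometric with ratio 8. After n steps: y(n) = y(0)·8ⁿ = 2·8ⁿ.

y(n) = 2·8ⁿ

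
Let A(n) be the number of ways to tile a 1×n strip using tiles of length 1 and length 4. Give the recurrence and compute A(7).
Condition on the last tile: it has length 1 (leaving a 1×(n-1) strip) or length 4 (leaving a 1×(n-4) strip), so A(n) = A(n-1) + A(n-4) (order-4 linear recurrence).
For 0 ≤ i < 4 only unit tiles fit, so A(i) = 1.
Iterating the recurrence: A(4) = 2, A(5) = 3, A(6) = 4, A(7) = 5.

A(n) = A(n-1) + A(n-4), with A(i) = 1 for 0 ≤ i < 4; A(7) = 5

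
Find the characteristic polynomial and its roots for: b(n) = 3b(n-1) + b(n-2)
Substitute b(n) = rⁿ and divide through by rⁿ⁻²: r² - 3r - 1 = 0
Discriminant: 3² + 4·1 = 13, not a perfect square, so by the quadratic formula r = (3 ± √13)/2.
General solution: b(n) = A·r₁ⁿ + B·r₂ⁿ where r₁,r₂ = (3 ± √13)/2

Characteristic: r² - 3r - 1 = 0, Roots: r = (3 ± √13)/2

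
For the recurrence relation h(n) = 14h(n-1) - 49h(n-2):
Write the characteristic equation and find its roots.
Substitute h(n) = rⁿ and divide through by rⁿ⁻²: r² - 14r + 49 = 0
Factor: (r - 7)² = 0, so r = 7 (double root).
General solution: h(n) = (A + Bn)·7ⁿ

Characteristic: r² - 14r + 49 = 0, Roots: r = 7 (double root)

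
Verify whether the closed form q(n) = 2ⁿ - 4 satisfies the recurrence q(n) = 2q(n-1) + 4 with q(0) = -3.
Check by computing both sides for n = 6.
From the recurrence with q(0) = -3:
  q(0) = -3, q(1) = -2, q(2) = 0, q(3) = 4, q(4) = 12, q(5) = 28, q(6) = 60
  so the recurrence gives q(6) = 60.
From the proposed closed form q(n) = 2ⁿ - 4:
  q(6) = 60.
Both sides give 60 at n = 6, and the initial condition(s) match, so the closed form is consistent.

Yes, the closed form is correct.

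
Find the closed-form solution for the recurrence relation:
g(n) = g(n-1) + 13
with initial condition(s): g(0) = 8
Recurrence: g(n) = g(n-1) + 13, initial: g(0) = 8.
Each step adds 13, so g(n) = g(0) + 13n = 13n + 8.

g(n) = 13n + 8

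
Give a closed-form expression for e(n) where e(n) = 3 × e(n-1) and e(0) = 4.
Recurrence: e(n) = 3 × e(n-1), initial: e(0) = 4.
Each term is 3 times the previous, so this is geometric with ratio 3. After n steps: e(n) = e(0)·3ⁿ = 4·3ⁿ.

e(n) = 4·3ⁿ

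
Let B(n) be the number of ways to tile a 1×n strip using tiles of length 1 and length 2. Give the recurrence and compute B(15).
Condition on the last tile: it has length 1 (leaving a 1×(n-1) strip) or length 2 (leaving a 1×(n-2) strip), so B(n) = B(n-1) + B(n-2) (order-2 linear recurrence).
For 0 ≤ i < 2 only unit tiles fit, so B(i) = 1.
Iterating the recurrence: B(2) = 2, B(3) = 3, B(4) = 5, B(5) = 8, B(6) = 13, B(7) = 21, B(8) = 34, B(9) = 55, B(10) = 89, B(11) = 144, B(12) = 233, B(13) = 377, B(14) = 610, B(15) = 987.

B(n) = B(n-1) + B(n-2), with B(i) = 1 for 0 ≤ i < 2; B(15) = 987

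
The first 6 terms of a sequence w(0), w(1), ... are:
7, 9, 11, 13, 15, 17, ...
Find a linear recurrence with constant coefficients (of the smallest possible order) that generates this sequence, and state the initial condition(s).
Look for the lowest-order linear relation among consecutive terms.
Observation: consecutive differences are constant (= 2).
Check at n=2: 1·9 + 2 = 11. ✓

w(n) = w(n-1) + 2, w(0) = 7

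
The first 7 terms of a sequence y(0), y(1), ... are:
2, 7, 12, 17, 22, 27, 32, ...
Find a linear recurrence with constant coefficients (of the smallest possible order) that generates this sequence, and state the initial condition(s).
Look for the lowest-order linear relation among consecutive terms.
Observation: consecutive differences are constant (= 5).
Check at n=2: 1·7 + 5 = 12. ✓

y(n) = y(n-1) + 5, y(0) = 2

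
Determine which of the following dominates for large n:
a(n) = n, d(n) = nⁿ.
Comparing growth rates:
Growth-rate hierarchy: log n ≺ any polynomial ≺ any exponential cⁿ (c>1) ≺ n! ≺ nⁿ.
super-exponential nⁿ dominates polynomial degree 1 asymptotically.

d(n) grows faster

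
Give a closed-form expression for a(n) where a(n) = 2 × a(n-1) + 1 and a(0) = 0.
Recurrence: a(n) = 2 × a(n-1) + 1, initial: a(0) = 0.
Try a(n) = A·2ⁿ + C. Substituting: A·2ⁿ + C = 2(A·2ⁿ⁻¹ + C) + 1 = A·2ⁿ + 2C + 1, so C = 2C + 1, giving C = -1. Then a(0) = A - 1 = 0 gives A = 1.

a(n) = 2ⁿ - 1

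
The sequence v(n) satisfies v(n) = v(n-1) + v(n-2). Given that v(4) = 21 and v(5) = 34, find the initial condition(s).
Work backwards using v(k) = v(k+2) - v(k+1):
v(3) = v(5) - v(4) = 34 - 21 = 13
v(2) = v(4) - v(3) = 21 - 13 = 8
v(1) = v(3) - v(2) = 13 - 8 = 5
v(0) = v(2) - v(1) = 8 - 5 = 3

v(0) = 3, v(1) = 5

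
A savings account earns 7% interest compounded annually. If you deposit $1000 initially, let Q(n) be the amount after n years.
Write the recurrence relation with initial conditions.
Each year the balance grows by 7%, i.e. is multiplied by 1 + 7/100 = 1.07, so Q(n) = 1.07 × Q(n-1). The initial deposit gives Q(0) = 1000.
Unrolling gives the closed form Q(n) = 1000 × (1.07)ⁿ.

Q(n) = 1.07 × Q(n-1), Q(0) = 1000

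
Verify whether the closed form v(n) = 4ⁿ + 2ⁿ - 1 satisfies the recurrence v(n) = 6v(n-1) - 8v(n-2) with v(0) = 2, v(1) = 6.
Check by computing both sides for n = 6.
From the recurrence with v(0) = 2, v(1) = 6:
  v(0) = 2, v(1) = 6, v(2) = 20, v(3) = 72, v(4) = 272, v(5) = 1056, v(6) = 4160
  so the recurrence gives v(6) = 4160.
From the proposed closed form v(n) = 4ⁿ + 2ⁿ - 1:
  v(6) = 4159.
The recurrence gives 4160 but the closed form gives 4159, so the closed form does not satisfy the recurrence.

No, the closed form is incorrect.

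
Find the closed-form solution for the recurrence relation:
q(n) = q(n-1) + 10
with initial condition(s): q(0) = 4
Recurrence: q(n) = q(n-1) + 10, initial: q(0) = 4.
Each step adds 10, so q(n) = q(0) + 10n = 10n + 4.

q(n) = 10n + 4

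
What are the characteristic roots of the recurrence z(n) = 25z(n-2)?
Substitute z(n) = rⁿ and divide through by rⁿ⁻²: r² - 25 = 0
Factor: (r + 5)(r - 5) = 0, so r = -5, 5.
General solution: z(n) = A·(-5)ⁿ + B·5ⁿ

Characteristic: r² - 25 = 0, Roots: r = -5, 5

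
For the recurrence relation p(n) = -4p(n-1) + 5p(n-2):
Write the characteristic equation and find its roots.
Substitute p(n) = rⁿ and divide through by rⁿ⁻²: r² + 4r - 5 = 0
Factor: (r + 5)(r - 1) = 0, so r = -5, 1.
General solution: p(n) = A·(-5)ⁿ + B·1ⁿ

Characteristic: r² + 4r - 5 = 0, Roots: r = -5, 1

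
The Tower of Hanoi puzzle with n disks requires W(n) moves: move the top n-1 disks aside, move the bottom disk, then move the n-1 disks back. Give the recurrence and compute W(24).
Moving n disks = move the top n-1 disks aside (W(n-1) moves) + move the largest disk (1 move) + move the n-1 disks back on top (W(n-1) moves), so W(n) = 2W(n-1) + 1, with W(1) = 1 (a single disk takes one move).
First terms: 1, 3, 7, 15, 31, 63, … — each is one less than a power of 2. Indeed W(n) + 1 = 2(W(n-1) + 1) with W(1) + 1 = 2, so W(n) + 1 = 2ⁿ and W(n) = 2ⁿ - 1.
Hence W(24) = 2^24 - 1 = 16777216 - 1 = 16777215.

W(n) = 2W(n-1) + 1, W(1) = 1; W(24) = 16777215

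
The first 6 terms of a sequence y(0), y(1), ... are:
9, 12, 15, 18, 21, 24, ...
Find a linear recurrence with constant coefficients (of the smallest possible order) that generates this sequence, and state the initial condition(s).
Look for the lowest-order linear relation among consecutive terms.
Observation: consecutive differences are constant (= 3).
Check at n=2: 1·12 + 3 = 15. ✓

y(n) = y(n-1) + 3, y(0) = 9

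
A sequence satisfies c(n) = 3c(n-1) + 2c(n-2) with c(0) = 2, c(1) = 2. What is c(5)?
Computing the sequence terms:
2, 2, 10, 34, 122, 434

434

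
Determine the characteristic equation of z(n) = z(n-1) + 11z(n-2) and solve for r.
Substitute z(n) = rⁿ and divide through by rⁿ⁻²: r² - r - 11 = 0
Discriminant: 1² + 4·11 = 45, not a perfect square, so by the quadratic formula r = (1 ± √45)/2.
General solution: z(n) = A·r₁ⁿ + B·r₂ⁿ where r₁,r₂ = (1 ± √45)/2

Characteristic: r² - r - 11 = 0, Roots: r = (1 ± √45)/2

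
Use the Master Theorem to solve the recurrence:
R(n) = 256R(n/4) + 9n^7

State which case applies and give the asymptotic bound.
Master Theorem template: R(n) = a·R(n/b) + f(n).
Here: a=256, b=4, f(n)=9n^7
Compute log_b(a) = log_4(256) = 4.
f(n) = 9n^7 = Ω(n^(4+ε)) with ε = 3, and the regularity condition holds (a·f(n/b) = (a/b^7)·f(n) with a/b^7 = 4^-3 < 1). Case 3: R(n) = Θ(f(n)) = Θ(n^7).

Case 3: R(n) = Θ(n^7)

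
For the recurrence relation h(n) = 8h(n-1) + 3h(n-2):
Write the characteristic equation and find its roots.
Substitute h(n) = rⁿ and divide through by rⁿ⁻²: r² - 8r - 3 = 0
Discriminant: 8² + 4·3 = 76, not a perfect square, so by the quadratic formula r = (8 ± √76)/2.
General solution: h(n) = A·r₁ⁿ + B·r₂ⁿ where r₁,r₂ = (8 ± √76)/2

Characteristic: r² - 8r - 3 = 0, Roots: r = (8 ± √76)/2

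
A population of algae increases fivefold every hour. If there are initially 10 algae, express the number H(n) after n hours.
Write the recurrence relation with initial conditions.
Each hour multiplies the count by 5, so the count after n hours depends only on the count after n-1 hours: H(n) = 5 × H(n-1). The starting count gives H(0) = 10.
Unrolling n times gives the closed form H(n) = 10 × 5ⁿ.

H(n) = 5 × H(n-1), H(0) = 10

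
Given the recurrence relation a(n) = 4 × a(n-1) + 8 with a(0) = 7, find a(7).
Computing step by step:
a(0) = 7
a(1) = 4 × 7 + 8 = 36
a(2) = 4 × 36 + 8 = 152
a(3) = 4 × 152 + 8 = 616
a(4) = 4 × 616 + 8 = 2472
a(5) = 4 × 2472 + 8 = 9896
a(6) = 4 × 9896 + 8 = 39592
a(7) = 4 × 39592 + 8 = 158376

158376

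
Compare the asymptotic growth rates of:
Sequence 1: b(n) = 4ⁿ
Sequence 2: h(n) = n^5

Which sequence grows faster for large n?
Comparing growth rates:
Growth-rate hierarchy: log n ≺ any polynomial ≺ any exponential cⁿ (c>1) ≺ n! ≺ nⁿ.
exponential base 4 dominates polynomial degree 5 asymptotically.

b(n) grows faster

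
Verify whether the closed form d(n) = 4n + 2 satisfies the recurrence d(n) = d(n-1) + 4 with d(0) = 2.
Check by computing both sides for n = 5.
From the recurrence with d(0) = 2:
  d(0) = 2, d(1) = 6, d(2) = 10, d(3) = 14, d(4) = 18, d(5) = 22
  so the recurrence gives d(5) = 22.
From the proposed closed form d(n) = 4n + 2:
  d(5) = 22.
Both sides give 22 at n = 5, and the initial condition(s) match, so the closed form is consistent.

Yes, the closed form is correct.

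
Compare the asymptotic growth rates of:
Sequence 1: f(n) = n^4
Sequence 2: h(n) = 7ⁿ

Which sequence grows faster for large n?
Comparing growth rates:
Growth-rate hierarchy: log n ≺ any polynomial ≺ any exponential cⁿ (c>1) ≺ n! ≺ nⁿ.
exponential base 7 dominates polynomial degree 4 asymptotically.

h(n) grows faster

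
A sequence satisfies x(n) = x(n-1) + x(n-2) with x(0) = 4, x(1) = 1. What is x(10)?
Computing the sequence terms:
4, 1, 5, 6, 11, 17, 28, 45, 73, 118, 191

191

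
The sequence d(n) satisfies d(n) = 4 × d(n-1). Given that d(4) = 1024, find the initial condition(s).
In general d(n) = 4ⁿ · d(0). At n = 4: d(0) = d(4) / 4^4 = 1024 / 256 = 4.

d(0) = 4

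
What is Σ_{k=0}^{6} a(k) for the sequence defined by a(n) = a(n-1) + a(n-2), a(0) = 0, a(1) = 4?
Computing the sequence terms: 0, 4, 4, 8, 12, 20, 32
Adding these values together:

80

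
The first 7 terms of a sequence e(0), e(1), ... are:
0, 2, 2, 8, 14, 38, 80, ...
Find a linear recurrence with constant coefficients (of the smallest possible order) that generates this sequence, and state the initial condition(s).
Look for the lowest-order linear relation among consecutive terms.
Observation: e(n) - 1·e(n-1) - (3)·e(n-2) = 0 holds for the shown terms, and no order-1 relation e(n) = α·e(n-1) + β fits.
Check at n=3: 1·2 + (3)·2 = 8. ✓

e(n) = e(n-1) + 3e(n-2), e(0) = 0, e(1) = 2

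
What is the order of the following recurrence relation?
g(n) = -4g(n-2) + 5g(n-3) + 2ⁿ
The order is the largest lag k for which g(n-k) appears. Here the deepest term is g(n-3) (the 2ⁿ term is non-homogeneous and does not affect the order), so the order is 3.

Order 3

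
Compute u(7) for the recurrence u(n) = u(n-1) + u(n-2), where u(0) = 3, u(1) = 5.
Computing the sequence terms:
3, 5, 8, 13, 21, 34, 55, 89

89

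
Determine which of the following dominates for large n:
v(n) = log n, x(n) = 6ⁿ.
Comparing growth rates:
Growth-rate hierarchy: log n ≺ any polynomial ≺ any exponential cⁿ (c>1) ≺ n! ≺ nⁿ.
exponential base 6 dominates logarithmic asymptotically.

x(n) grows faster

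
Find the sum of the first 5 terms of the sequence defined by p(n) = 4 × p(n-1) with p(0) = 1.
Computing the sequence terms: 1, 4, 16, 64, 256
Adding these values together:

341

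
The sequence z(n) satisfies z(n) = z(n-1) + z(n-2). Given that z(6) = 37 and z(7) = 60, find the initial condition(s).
Work backwards using z(k) = z(k+2) - z(k+1):
z(5) = z(7) - z(6) = 60 - 37 = 23
z(4) = z(6) - z(5) = 37 - 23 = 14
z(3) = z(5) - z(4) = 23 - 14 = 9
z(2) = z(4) - z(3) = 14 - 9 = 5
z(1) = z(3) - z(2) = 9 - 5 = 4
z(0) = z(2) - z(1) = 5 - 4 = 1

z(0) = 1, z(1) = 4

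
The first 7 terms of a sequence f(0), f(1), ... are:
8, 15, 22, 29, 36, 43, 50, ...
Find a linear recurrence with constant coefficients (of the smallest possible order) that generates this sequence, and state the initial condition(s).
Look for the lowest-order linear relation among consecutive terms.
Observation: consecutive differences are constant (= 7).
Check at n=2: 1·15 + 7 = 22. ✓

f(n) = f(n-1) + 7, f(0) = 8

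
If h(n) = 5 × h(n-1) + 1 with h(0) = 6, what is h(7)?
Computing step by step:
h(0) = 6
h(1) = 5 × 6 + 1 = 31
h(2) = 5 × 31 + 1 = 156
h(3) = 5 × 156 + 1 = 781
h(4) = 5 × 781 + 1 = 3906
h(5) = 5 × 3906 + 1 = 19531
h(6) = 5 × 19531 + 1 = 97656
h(7) = 5 × 97656 + 1 = 488281

488281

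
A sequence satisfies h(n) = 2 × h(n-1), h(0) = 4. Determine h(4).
Computing step by step:
h(0) = 4
h(1) = 2 × 4 = 8
h(2) = 2 × 8 = 16
h(3) = 2 × 16 = 32
h(4) = 2 × 32 = 64

64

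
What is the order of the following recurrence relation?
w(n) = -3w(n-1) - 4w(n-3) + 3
The order is the largest lag k for which w(n-k) appears. Here the deepest term is w(n-3) (the 3 term is non-homogeneous and does not affect the order), so the order is 3.

Order 3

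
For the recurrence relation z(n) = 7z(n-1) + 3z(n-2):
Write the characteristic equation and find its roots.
Substitute z(n) = rⁿ and divide through by rⁿ⁻²: r² - 7r - 3 = 0
Discriminant: 7² + 4·3 = 61, not a perfect square, so by the quadratic formula r = (7 ± √61)/2.
General solution: z(n) = A·r₁ⁿ + B·r₂ⁿ where r₁,r₂ = (7 ± √61)/2

Characteristic: r² - 7r - 3 = 0, Roots: r = (7 ± √61)/2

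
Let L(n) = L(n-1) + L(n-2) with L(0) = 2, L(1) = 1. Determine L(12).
Computing the sequence terms:
2, 1, 3, 4, 7, 11, 18, 29, 47, 76, 123, 199, 322

322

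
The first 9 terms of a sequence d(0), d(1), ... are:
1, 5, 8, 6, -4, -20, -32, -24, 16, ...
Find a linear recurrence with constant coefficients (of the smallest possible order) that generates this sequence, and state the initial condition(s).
Look for the lowest-order linear relation among consecutive terms.
Observation: d(n) - 2·d(n-1) - (-2)·d(n-2) = 0 holds for the shown terms, and no order-1 relation d(n) = α·d(n-1) + β fits.
Check at n=3: 2·8 + (-2)·5 = 6. ✓

d(n) = 2d(n-1) - 2d(n-2), d(0) = 1, d(1) = 5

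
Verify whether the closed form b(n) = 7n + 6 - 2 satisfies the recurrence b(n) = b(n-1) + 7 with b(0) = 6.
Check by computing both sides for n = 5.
From the recurrence with b(0) = 6:
  b(0) = 6, b(1) = 13, b(2) = 20, b(3) = 27, b(4) = 34, b(5) = 41
  so the recurrence gives b(5) = 41.
From the proposed closed form b(n) = 7n + 6 - 2:
  b(5) = 39.
The recurrence gives 41 but the closed form gives 39, so the closed form does not satisfy the recurrence.

No, the closed form is incorrect.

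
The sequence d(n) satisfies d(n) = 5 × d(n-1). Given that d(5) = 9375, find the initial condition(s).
In general d(n) = 5ⁿ · d(0). At n = 5: d(0) = d(5) / 5^5 = 9375 / 3125 = 3.

d(0) = 3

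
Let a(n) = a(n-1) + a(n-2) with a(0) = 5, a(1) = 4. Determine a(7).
Computing the sequence terms:
5, 4, 9, 13, 22, 35, 57, 92

92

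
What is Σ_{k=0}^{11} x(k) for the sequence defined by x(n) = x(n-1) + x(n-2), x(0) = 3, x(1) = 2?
Computing the sequence terms: 3, 2, 5, 7, 12, 19, 31, 50, 81, 131, 212, 343
Adding these values together:

896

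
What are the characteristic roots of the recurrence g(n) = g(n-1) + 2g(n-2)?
Substitute g(n) = rⁿ and divide through by rⁿ⁻²: r² - r - 2 = 0
Factor: (r - 2)(r + 1) = 0, so r = 2, -1.
General solution: g(n) = A·2ⁿ + B·(-1)ⁿ

Characteristic: r² - r - 2 = 0, Roots: r = 2, -1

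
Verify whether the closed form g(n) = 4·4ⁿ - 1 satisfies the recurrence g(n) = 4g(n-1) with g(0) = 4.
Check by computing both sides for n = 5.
From the recurrence with g(0) = 4:
  g(0) = 4, g(1) = 16, g(2) = 64, g(3) = 256, g(4) = 1024, g(5) = 4096
  so the recurrence gives g(5) = 4096.
From the proposed closed form g(n) = 4·4ⁿ - 1:
  g(5) = 4095.
The recurrence gives 4096 but the closed form gives 4095, so the closed form does not satisfy the recurrence.

No, the closed form is incorrect.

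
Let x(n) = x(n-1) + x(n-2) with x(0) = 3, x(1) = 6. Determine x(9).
Computing the sequence terms:
3, 6, 9, 15, 24, 39, 63, 102, 165, 267

267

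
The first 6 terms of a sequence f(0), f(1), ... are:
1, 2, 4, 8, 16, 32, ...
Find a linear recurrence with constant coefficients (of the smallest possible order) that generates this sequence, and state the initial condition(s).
Look for the lowest-order linear relation among consecutive terms.
Observation: each term is 2× the previous.
Check at n=2: 2·2 = 4. ✓

f(n) = 2 × f(n-1), f(0) = 1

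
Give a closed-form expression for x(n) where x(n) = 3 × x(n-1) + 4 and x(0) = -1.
Recurrence: x(n) = 3 × x(n-1) + 4, initial: x(0) = -1.
Try x(n) = A·3ⁿ + C. Substituting: A·3ⁿ + C = 3(A·3ⁿ⁻¹ + C) + 4 = A·3ⁿ + 3C + 4, so C = 3C + 4, giving C = -2. Then x(0) = A - 2 = -1 gives A = 1.

x(n) = 3ⁿ - 2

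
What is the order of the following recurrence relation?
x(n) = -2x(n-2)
The order is the largest lag k for which x(n-k) appears. Here the deepest term is x(n-2), so the order is 2.

Order 2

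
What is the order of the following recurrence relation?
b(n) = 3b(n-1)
The order is the largest lag k for which b(n-k) appears. Here the deepest term is b(n-1), so the order is 1.

Order 1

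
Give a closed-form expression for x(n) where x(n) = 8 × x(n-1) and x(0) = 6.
Recurrence: x(n) = 8 × x(n-1), initial: x(0) = 6.
Each term is 8 times the previous, so this is geometric with ratio 8. After n steps: x(n) = x(0)·8ⁿ = 6·8ⁿ.

x(n) = 6·8ⁿ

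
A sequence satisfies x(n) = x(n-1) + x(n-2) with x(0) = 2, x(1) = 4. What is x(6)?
Computing the sequence terms:
2, 4, 6, 10, 16, 26, 42

42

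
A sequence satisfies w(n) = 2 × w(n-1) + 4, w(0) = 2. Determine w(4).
Computing step by step:
w(0) = 2
w(1) = 2 × 2 + 4 = 8
w(2) = 2 × 8 + 4 = 20
w(3) = 2 × 20 + 4 = 44
w(4) = 2 × 44 + 4 = 92

92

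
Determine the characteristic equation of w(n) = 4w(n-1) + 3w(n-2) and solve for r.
Substitute w(n) = rⁿ and divide through by rⁿ⁻²: r² - 4r - 3 = 0
Discriminant: 4² + 4·3 = 28, not a perfect square, so by the quadratic formula r = (4 ± √28)/2.
General solution: w(n) = A·r₁ⁿ + B·r₂ⁿ where r₁,r₂ = (4 ± √28)/2

Characteristic: r² - 4r - 3 = 0, Roots: r = (4 ± √28)/2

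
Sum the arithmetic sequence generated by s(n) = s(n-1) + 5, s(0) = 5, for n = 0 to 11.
Computing the sequence terms: 5, 10, 15, 20, 25, 30, 35, 40, 45, 50, 55, 60
Adding these values together:

390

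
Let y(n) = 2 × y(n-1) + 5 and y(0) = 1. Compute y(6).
Computing step by step:
y(0) = 1
y(1) = 2 × 1 + 5 = 7
y(2) = 2 × 7 + 5 = 19
y(3) = 2 × 19 + 5 = 43
y(4) = 2 × 43 + 5 = 91
y(5) = 2 × 91 + 5 = 187
y(6) = 2 × 187 + 5 = 379

379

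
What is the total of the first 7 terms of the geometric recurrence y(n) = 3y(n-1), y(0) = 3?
Computing the sequence terms: 3, 9, 27, 81, 243, 729, 2187
Adding these values together:

3279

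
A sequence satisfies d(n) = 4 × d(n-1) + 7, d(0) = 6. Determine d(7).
Computing step by step:
d(0) = 6
d(1) = 4 × 6 + 7 = 31
d(2) = 4 × 31 + 7 = 131
d(3) = 4 × 131 + 7 = 531
d(4) = 4 × 531 + 7 = 2131
d(5) = 4 × 2131 + 7 = 8531
d(6) = 4 × 8531 + 7 = 34131
d(7) = 4 × 34131 + 7 = 136531

136531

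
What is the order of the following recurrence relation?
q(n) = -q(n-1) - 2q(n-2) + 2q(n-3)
The order is the largest lag k for which q(n-k) appears. Here the deepest term is q(n-3), so the order is 3.

Order 3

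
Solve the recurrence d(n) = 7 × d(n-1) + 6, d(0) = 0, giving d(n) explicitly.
Recurrence: d(n) = 7 × d(n-1) + 6, initial: d(0) = 0.
Try d(n) = A·7ⁿ + C. Substituting: A·7ⁿ + C = 7(A·7ⁿ⁻¹ + C) + 6 = A·7ⁿ + 7C + 6, so C = 7C + 6, giving C = -1. Then d(0) = A - 1 = 0 gives A = 1.

d(n) = 7ⁿ - 1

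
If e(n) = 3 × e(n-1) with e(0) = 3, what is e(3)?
Computing step by step:
e(0) = 3
e(1) = 3 × 3 = 9
e(2) = 3 × 9 = 27
e(3) = 3 × 27 = 81

81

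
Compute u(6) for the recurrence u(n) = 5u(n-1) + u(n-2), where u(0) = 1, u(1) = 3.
Computing the sequence terms:
1, 3, 16, 83, 431, 2238, 11621

11621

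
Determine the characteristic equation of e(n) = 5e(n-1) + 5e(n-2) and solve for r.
Substitute e(n) = rⁿ and divide through by rⁿ⁻²: r² - 5r - 5 = 0
Discriminant: 5² + 4·5 = 45, not a perfect square, so by the quadratic formula r = (5 ± √45)/2.
General solution: e(n) = A·r₁ⁿ + B·r₂ⁿ where r₁,r₂ = (5 ± √45)/2

Characteristic: r² - 5r - 5 = 0, Roots: r = (5 ± √45)/2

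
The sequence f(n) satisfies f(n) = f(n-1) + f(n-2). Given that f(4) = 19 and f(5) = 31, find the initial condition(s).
Work backwards using f(k) = f(k+2) - f(k+1):
f(3) = f(5) - f(4) = 31 - 19 = 12
f(2) = f(4) - f(3) = 19 - 12 = 7
f(1) = f(3) - f(2) = 12 - 7 = 5
f(0) = f(2) - f(1) = 7 - 5 = 2

f(0) = 2, f(1) = 5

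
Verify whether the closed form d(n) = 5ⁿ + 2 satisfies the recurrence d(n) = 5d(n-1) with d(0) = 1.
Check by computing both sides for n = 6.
From the recurrence with d(0) = 1:
  d(0) = 1, d(1) = 5, d(2) = 25, d(3) = 125, d(4) = 625, d(5) = 3125, d(6) = 15625
  so the recurrence gives d(6) = 15625.
From the proposed closed form d(n) = 5ⁿ + 2:
  d(6) = 15627.
The recurrence gives 15625 but the closed form gives 15627, so the closed form does not satisfy the recurrence.

No, the closed form is incorrect.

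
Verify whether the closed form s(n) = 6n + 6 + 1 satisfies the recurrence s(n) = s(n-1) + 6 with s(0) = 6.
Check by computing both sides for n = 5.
From the recurrence with s(0) = 6:
  s(0) = 6, s(1) = 12, s(2) = 18, s(3) = 24, s(4) = 30, s(5) = 36
  so the recurrence gives s(5) = 36.
From the proposed closed form s(n) = 6n + 6 + 1:
  s(5) = 37.
The recurrence gives 36 but the closed form gives 37, so the closed form does not satisfy the recurrence.

No, the closed form is incorrect.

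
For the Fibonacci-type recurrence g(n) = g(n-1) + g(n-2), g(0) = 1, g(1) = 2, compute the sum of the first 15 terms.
Computing the sequence terms: 1, 2, 3, 5, 8, 13, 21, 34, 55, 89, 144, 233, 377, 610, 987
Adding these values together:

2582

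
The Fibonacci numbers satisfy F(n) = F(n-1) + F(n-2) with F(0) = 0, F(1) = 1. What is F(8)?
Computing the sequence terms:
0, 1, 1, 2, 3, 5, 8, 13, 21

21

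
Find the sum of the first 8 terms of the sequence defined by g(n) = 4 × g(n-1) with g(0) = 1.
Computing the sequence terms: 1, 4, 16, 64, 256, 1024, 4096, 16384
Adding these values together:

21845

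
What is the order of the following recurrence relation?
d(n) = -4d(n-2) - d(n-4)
The order is the largest lag k for which d(n-k) appears. Here the deepest term is d(n-4), so the order is 4.

Order 4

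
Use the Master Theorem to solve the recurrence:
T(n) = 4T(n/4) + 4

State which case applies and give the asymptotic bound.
Master Theorem template: T(n) = a·T(n/b) + f(n).
Here: a=4, b=4, f(n)=4
Compute log_b(a) = log_4(4) = 1.
f(n) = 4 = O(n^(1-ε)) with ε = 1. Case 1: T(n) = Θ(n^log_b(a)) = Θ(n).

Case 1: T(n) = Θ(n)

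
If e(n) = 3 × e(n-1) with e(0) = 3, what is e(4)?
Computing step by step:
e(0) = 3
e(1) = 3 × 3 = 9
e(2) = 3 × 9 = 27
e(3) = 3 × 27 = 81
e(4) = 3 × 81 = 243

243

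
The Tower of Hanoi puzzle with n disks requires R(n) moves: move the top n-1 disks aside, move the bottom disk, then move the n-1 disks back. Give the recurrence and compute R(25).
Moving n disks = move the top n-1 disks aside (R(n-1) moves) + move the largest disk (1 move) + move the n-1 disks back on top (R(n-1) moves), so R(n) = 2R(n-1) + 1, with R(1) = 1 (a single disk takes one move).
First terms: 1, 3, 7, 15, 31, 63, … — each is one less than a power of 2. Indeed R(n) + 1 = 2(R(n-1) + 1) with R(1) + 1 = 2, so R(n) + 1 = 2ⁿ and R(n) = 2ⁿ - 1.
Hence R(25) = 2^25 - 1 = 33554432 - 1 = 33554431.

R(n) = 2R(n-1) + 1, R(1) = 1; R(25) = 33554431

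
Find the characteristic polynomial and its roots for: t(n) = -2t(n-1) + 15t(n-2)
Substitute t(n) = rⁿ and divide through by rⁿ⁻²: r² + 2r - 15 = 0
Factor: (r + 5)(r - 3) = 0, so r = -5, 3.
General solution: t(n) = A·(-5)ⁿ + B·3ⁿ

Characteristic: r² + 2r - 15 = 0, Roots: r = -5, 3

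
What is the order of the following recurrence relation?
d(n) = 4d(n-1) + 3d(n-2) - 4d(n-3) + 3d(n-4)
The order is the largest lag k for which d(n-k) appears. Here the deepest term is d(n-4), so the order is 4.

Order 4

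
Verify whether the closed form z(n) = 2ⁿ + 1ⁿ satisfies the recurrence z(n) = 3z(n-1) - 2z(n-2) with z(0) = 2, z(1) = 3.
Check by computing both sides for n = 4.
From the recurrence with z(0) = 2, z(1) = 3:
  z(0) = 2, z(1) = 3, z(2) = 5, z(3) = 9, z(4) = 17
  so the recurrence gives z(4) = 17.
From the proposed closed form z(n) = 2ⁿ + 1ⁿ:
  z(4) = 17.
Both sides give 17 at n = 4, and the initial condition(s) match, so the closed form is consistent.

Yes, the closed form is correct.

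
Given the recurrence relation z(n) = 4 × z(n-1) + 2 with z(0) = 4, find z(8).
Computing step by step:
z(0) = 4
z(1) = 4 × 4 + 2 = 18
z(2) = 4 × 18 + 2 = 74
z(3) = 4 × 74 + 2 = 298
z(4) = 4 × 298 + 2 = 1194
z(5) = 4 × 1194 + 2 = 4778
z(6) = 4 × 4778 + 2 = 19114
z(7) = 4 × 19114 + 2 = 76458
z(8) = 4 × 76458 + 2 = 305834

305834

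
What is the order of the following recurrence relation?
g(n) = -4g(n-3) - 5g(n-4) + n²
The order is the largest lag k for which g(n-k) appears. Here the deepest term is g(n-4) (the n² term is non-homogeneous and does not affect the order), so the order is 4.

Order 4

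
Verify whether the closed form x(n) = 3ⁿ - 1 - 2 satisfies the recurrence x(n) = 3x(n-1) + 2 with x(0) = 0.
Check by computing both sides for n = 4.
From the recurrence with x(0) = 0:
  x(0) = 0, x(1) = 2, x(2) = 8, x(3) = 26, x(4) = 80
  so the recurrence gives x(4) = 80.
From the proposed closed form x(n) = 3ⁿ - 1 - 2:
  x(4) = 78.
The recurrence gives 80 but the closed form gives 78, so the closed form does not satisfy the recurrence.

No, the closed form is incorrect.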